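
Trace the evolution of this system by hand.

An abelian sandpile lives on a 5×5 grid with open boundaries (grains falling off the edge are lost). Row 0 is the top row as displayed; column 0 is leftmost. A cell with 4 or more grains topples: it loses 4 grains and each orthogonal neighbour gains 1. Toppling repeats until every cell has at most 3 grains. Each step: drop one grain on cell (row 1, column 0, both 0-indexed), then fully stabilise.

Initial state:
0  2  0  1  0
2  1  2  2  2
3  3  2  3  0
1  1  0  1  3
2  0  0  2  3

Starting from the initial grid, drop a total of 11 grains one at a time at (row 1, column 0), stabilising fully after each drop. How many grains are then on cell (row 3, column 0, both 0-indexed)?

2

step 0: 0  2  0  1  0
2  1  2  2  2
3  3  2  3  0
1  1  0  1  3
2  0  0  2  3
step 1: 0  2  0  1  0
3  1  2  2  2
3  3  2  3  0
1  1  0  1  3
2  0  0  2  3
step 2: 1  2  0  1  0
1  3  2  2  2
1  0  3  3  0
2  2  0  1  3
2  0  0  2  3
step 3: 1  2  0  1  0
2  3  2  2  2
1  0  3  3  0
2  2  0  1  3
2  0  0  2  3
step 4: 1  2  0  1  0
3  3  2  2  2
1  0  3  3  0
2  2  0  1  3
2  0  0  2  3
step 5: 2  3  0  1  0
1  0  3  2  2
2  1  3  3  0
2  2  0  1  3
2  0  0  2  3
step 6: 2  3  0  1  0
2  0  3  2  2
2  1  3  3  0
2  2  0  1  3
2  0  0  2  3
step 7: 2  3  0  1  0
3  0  3  2  2
2  1  3  3  0
2  2  0  1  3
2  0  0  2  3
step 8: 3  3  0  1  0
0  1  3  2  2
3  1  3  3  0
2  2  0  1  3
2  0  0  2  3
step 9: 3  3  0  1  0
1  1  3  2  2
3  1  3  3  0
2  2  0  1  3
2  0  0  2  3
step 10: 3  3  0  1  0
2  1  3  2  2
3  1  3  3  0
2  2  0  1  3
2  0  0  2  3
step 11: 3  3  0  1  0
3  1  3  2  2
3  1  3  3  0
2  2  0  1  3
2  0  0  2  3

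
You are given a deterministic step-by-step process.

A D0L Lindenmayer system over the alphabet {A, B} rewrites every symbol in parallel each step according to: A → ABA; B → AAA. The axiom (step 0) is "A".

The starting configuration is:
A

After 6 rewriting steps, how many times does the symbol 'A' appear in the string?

step 0: A
step 1: ABA
step 2: ABAAAAABA
step 3: ABAAAAABAABAABAABAABAAAAABA
step 4: ABAAAAABAABAABAABAABAAAAABAABAAAAABAABAAAAABAABAAAAABAABAAAAABAABAABAABAABAAAAABA
step 5: ABAAAAABAABAABAABAABAAAAABAABAAAAABAABAAAAABAABAAAAABAABAA…AABAABAAAAABAABAAAAABAABAAAAABAABAAAAABAABAABAABAABAAAAABA  (len 243)
step 6: ABAAAAABAABAABAABAABAAAAABAABAAAAABAABAAAAABAABAAAAABAABAA…AABAABAAAAABAABAAAAABAABAAAAABAABAAAAABAABAABAABAABAAAAABA  (len 729)

547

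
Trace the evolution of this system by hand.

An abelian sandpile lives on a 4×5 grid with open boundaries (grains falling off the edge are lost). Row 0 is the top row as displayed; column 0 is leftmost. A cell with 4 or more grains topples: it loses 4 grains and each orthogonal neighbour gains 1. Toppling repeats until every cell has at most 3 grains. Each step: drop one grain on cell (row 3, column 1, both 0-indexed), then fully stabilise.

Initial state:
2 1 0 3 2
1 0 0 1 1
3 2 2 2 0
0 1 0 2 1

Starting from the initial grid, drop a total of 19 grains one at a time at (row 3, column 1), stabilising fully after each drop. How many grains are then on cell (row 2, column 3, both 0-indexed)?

3

[0] 2 1 0 3 2
1 0 0 1 1
3 2 2 2 0
0 1 0 2 1
[1] 2 1 0 3 2
1 0 0 1 1
3 2 2 2 0
0 2 0 2 1
[2] 2 1 0 3 2
1 0 0 1 1
3 2 2 2 0
0 3 0 2 1
[3] 2 1 0 3 2
1 0 0 1 1
3 3 2 2 0
1 0 1 2 1
[4] 2 1 0 3 2
1 0 0 1 1
3 3 2 2 0
1 1 1 2 1
[5] 2 1 0 3 2
1 0 0 1 1
3 3 2 2 0
1 2 1 2 1
[6] 2 1 0 3 2
1 0 0 1 1
3 3 2 2 0
1 3 1 2 1
[7] 2 1 0 3 2
2 1 0 1 1
0 1 3 2 0
3 1 2 2 1
[8] 2 1 0 3 2
2 1 0 1 1
0 1 3 2 0
3 2 2 2 1
[9] 2 1 0 3 2
2 1 0 1 1
0 1 3 2 0
3 3 2 2 1
[10] 2 1 0 3 2
2 1 0 1 1
1 2 3 2 0
0 1 3 2 1
[11] 2 1 0 3 2
2 1 0 1 1
1 2 3 2 0
0 2 3 2 1
[12] 2 1 0 3 2
2 1 0 1 1
1 2 3 2 0
0 3 3 2 1
[13] 2 1 0 3 2
2 2 1 1 1
2 0 1 3 0
1 2 1 3 1
[14] 2 1 0 3 2
2 2 1 1 1
2 0 1 3 0
1 3 1 3 1
[15] 2 1 0 3 2
2 2 1 1 1
2 1 1 3 0
2 0 2 3 1
[16] 2 1 0 3 2
2 2 1 1 1
2 1 1 3 0
2 1 2 3 1
[17] 2 1 0 3 2
2 2 1 1 1
2 1 1 3 0
2 2 2 3 1
[18] 2 1 0 3 2
2 2 1 1 1
2 1 1 3 0
2 3 2 3 1
[19] 2 1 0 3 2
2 2 1 1 1
2 2 1 3 0
3 0 3 3 1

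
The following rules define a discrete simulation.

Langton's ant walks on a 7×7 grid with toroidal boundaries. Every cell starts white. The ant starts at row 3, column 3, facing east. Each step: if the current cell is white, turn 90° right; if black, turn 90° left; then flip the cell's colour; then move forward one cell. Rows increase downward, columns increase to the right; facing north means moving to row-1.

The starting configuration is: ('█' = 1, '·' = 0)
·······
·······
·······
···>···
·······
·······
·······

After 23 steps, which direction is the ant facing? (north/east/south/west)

south

gen 0: ·······
·······
·······
···>···
·······
·······
·······
gen 1: ·······
·······
·······
···█···
···v···
·······
·······
gen 2: ·······
·······
·······
···█···
··<█···
·······
·······
gen 3: ·······
·······
·······
··^█···
··██···
·······
·······
gen 4: ·······
·······
·······
··█>···
··██···
·······
·······
gen 5: ·······
·······
···^···
··█····
··██···
·······
·······
gen 6: ·······
·······
···█>··
··█····
··██···
·······
·······
gen 7: ·······
·······
···██··
··█·v··
··██···
·······
·······
gen 8: ·······
·······
···██··
··█<█··
··██···
·······
·······
gen 9: ·······
·······
···^█··
··███··
··██···
·······
·······
gen 10: ·······
·······
··<·█··
··███··
··██···
·······
·······
gen 11: ·······
··^····
··█·█··
··███··
··██···
·······
·······
gen 12: ·······
··█>···
··█·█··
··███··
··██···
·······
·······
gen 13: ·······
··██···
··█v█··
··███··
··██···
·······
·······
gen 14: ·······
··██···
··<██··
··███··
··██···
·······
·······
gen 15: ·······
··██···
···██··
··v██··
··██···
·······
·······
gen 16: ·······
··██···
···██··
···>█··
··██···
·······
·······
gen 17: ·······
··██···
···^█··
····█··
··██···
·······
·······
gen 18: ·······
··██···
··<·█··
····█··
··██···
·······
·······
gen 19: ·······
··^█···
··█·█··
····█··
··██···
·······
·······
gen 20: ·······
·<·█···
··█·█··
····█··
··██···
·······
·······
gen 21: ·^·····
·█·█···
··█·█··
····█··
··██···
·······
·······
gen 22: ·█>····
·█·█···
··█·█··
····█··
··██···
·······
·······
gen 23: ·██····
·█v█···
··█·█··
····█··
··██···
·······
·······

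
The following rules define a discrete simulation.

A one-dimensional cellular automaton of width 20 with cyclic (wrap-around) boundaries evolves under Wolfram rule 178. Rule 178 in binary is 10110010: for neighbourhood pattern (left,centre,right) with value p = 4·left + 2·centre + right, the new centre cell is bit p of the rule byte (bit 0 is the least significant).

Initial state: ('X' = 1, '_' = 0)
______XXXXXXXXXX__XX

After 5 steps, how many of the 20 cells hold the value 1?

gen 0: ______XXXXXXXXXX__XX
gen 1: X____X_XXXXXXXX_XX__
gen 2: _X__X_X_XXXXXX_X__XX
gen 3: X_XX_X_X_XXXX_X_XX__
gen 4: _X__X_X_X_XX_X_X__XX
gen 5: X_XX_X_X_X__X_X_XX__

10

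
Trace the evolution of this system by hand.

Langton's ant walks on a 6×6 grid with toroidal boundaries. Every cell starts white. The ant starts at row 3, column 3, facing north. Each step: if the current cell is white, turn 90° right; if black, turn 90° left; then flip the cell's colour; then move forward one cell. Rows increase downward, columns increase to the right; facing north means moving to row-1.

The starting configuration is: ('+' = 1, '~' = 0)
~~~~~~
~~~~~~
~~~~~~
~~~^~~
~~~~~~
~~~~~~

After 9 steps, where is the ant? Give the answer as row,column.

k=0  ~~~~~~
~~~~~~
~~~~~~
~~~^~~
~~~~~~
~~~~~~
k=1  ~~~~~~
~~~~~~
~~~~~~
~~~+>~
~~~~~~
~~~~~~
k=2  ~~~~~~
~~~~~~
~~~~~~
~~~++~
~~~~v~
~~~~~~
k=3  ~~~~~~
~~~~~~
~~~~~~
~~~++~
~~~<+~
~~~~~~
k=4  ~~~~~~
~~~~~~
~~~~~~
~~~^+~
~~~++~
~~~~~~
k=5  ~~~~~~
~~~~~~
~~~~~~
~~<~+~
~~~++~
~~~~~~
k=6  ~~~~~~
~~~~~~
~~^~~~
~~+~+~
~~~++~
~~~~~~
k=7  ~~~~~~
~~~~~~
~~+>~~
~~+~+~
~~~++~
~~~~~~
k=8  ~~~~~~
~~~~~~
~~++~~
~~+v+~
~~~++~
~~~~~~
k=9  ~~~~~~
~~~~~~
~~++~~
~~<++~
~~~++~
~~~~~~

3,2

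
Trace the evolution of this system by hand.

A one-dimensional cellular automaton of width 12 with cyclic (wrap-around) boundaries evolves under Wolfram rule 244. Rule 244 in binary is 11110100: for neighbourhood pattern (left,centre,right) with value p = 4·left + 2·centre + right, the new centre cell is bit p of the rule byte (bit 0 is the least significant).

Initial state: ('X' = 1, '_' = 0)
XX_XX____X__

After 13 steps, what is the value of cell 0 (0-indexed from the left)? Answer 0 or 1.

0) XX_XX____X__
1) _XX_XX___XX_
2) __XX_XX___XX
3) X__XX_XX___X
4) XX__XX_XX___
5) _XX__XX_XX__
6) __XX__XX_XX_
7) ___XX__XX_XX
8) X___XX__XX_X
9) XX___XX__XX_
10) _XX___XX__XX
11) X_XX___XX__X
12) XX_XX___XX__
13) _XX_XX___XX_

0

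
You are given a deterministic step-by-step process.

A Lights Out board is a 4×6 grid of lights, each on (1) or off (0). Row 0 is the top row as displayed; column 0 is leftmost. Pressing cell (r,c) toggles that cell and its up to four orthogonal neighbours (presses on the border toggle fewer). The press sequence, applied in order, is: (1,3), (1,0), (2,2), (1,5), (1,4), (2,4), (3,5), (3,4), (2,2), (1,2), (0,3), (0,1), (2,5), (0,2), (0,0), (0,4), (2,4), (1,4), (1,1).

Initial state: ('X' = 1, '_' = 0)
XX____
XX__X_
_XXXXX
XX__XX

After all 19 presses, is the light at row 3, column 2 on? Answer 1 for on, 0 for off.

0

0) XX____
XX__X_
_XXXXX
XX__XX
1) XX_X__
XXXX__
_XX_XX
XX__XX
2) _X_X__
__XX__
XXX_XX
XX__XX
3) _X_X__
___X__
X__XXX
XXX_XX
4) _X_X_X
___XXX
X__XX_
XXX_XX
5) _X_XXX
______
X__X__
XXX_XX
6) _X_XXX
____X_
X___XX
XXX__X
7) _X_XXX
____X_
X___X_
XXX_X_
8) _X_XXX
____X_
X_____
XXXX_X
9) _X_XXX
__X_X_
XXXX__
XX_X_X
10) _XXXXX
_X_XX_
XX_X__
XX_X_X
11) _X___X
_X__X_
XX_X__
XX_X_X
12) X_X__X
____X_
XX_X__
XX_X_X
13) X_X__X
____XX
XX_XXX
XX_X__
14) XX_X_X
__X_XX
XX_XXX
XX_X__
15) ___X_X
X_X_XX
XX_XXX
XX_X__
16) ____X_
X_X__X
XX_XXX
XX_X__
17) ____X_
X_X_XX
XX____
XX_XX_
18) ______
X_XX__
XX__X_
XX_XX_
19) _X____
_X_X__
X___X_
XX_XX_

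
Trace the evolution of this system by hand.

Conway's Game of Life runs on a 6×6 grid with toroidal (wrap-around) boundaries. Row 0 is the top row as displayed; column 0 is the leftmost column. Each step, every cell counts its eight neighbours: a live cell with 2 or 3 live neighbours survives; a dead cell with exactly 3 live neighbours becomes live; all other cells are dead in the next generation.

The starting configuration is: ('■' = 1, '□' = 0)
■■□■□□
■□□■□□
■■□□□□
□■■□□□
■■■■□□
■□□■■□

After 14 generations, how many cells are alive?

t=0: ■■□■□□
■□□■□□
■■□□□□
□■■□□□
■■■■□□
■□□■■□
t=1: ■■□■□□
□□□□□■
■□□□□□
□□□■□□
■□□□■■
□□□□■□
t=2: ■□□□■■
□■□□□■
□□□□□□
■□□□■□
□□□■■■
□■□■■□
t=3: □■■■□□
□□□□■■
■□□□□■
□□□■■□
■□■□□□
□□■□□□
t=4: □■■■■□
□■■■■■
■□□■□□
■■□■■□
□■■□□□
□□□□□□
t=5: ■■□□□■
□□□□□■
□□□□□□
■□□■■■
■■■■□□
□□□□□□
t=6: ■□□□□■
□□□□□■
■□□□□□
■□□■■■
■■■■□□
□□□□□■
t=7: ■□□□■■
□□□□□■
■□□□□□
□□□■■□
□■■■□□
□□■□■■
t=8: ■□□■□□
□□□□■□
□□□□■■
□■□■■□
□■□□□■
□□■□□□
t=9: □□□■□□
□□□■■□
□□□□□■
□□■■□□
■■□■■□
■■■□□□
t=10: □■□■■□
□□□■■□
□□■□□□
■■■■□■
■□□□■■
■□□□■■
t=11: ■□■□□□
□□□□■□
■□□□□■
□□■■□□
□□■□□□
□■□□□□
t=12: □■□□□□
■■□□□□
□□□■■■
□■■■□□
□■■■□□
□■■□□□
t=13: □□□□□□
■■■□■■
□□□■■■
■■□□□□
■□□□□□
■□□■□□
t=14: □□■■■□
■■■□□□
□□□■□□
■■□□■□
■□□□□■
□□□□□□

12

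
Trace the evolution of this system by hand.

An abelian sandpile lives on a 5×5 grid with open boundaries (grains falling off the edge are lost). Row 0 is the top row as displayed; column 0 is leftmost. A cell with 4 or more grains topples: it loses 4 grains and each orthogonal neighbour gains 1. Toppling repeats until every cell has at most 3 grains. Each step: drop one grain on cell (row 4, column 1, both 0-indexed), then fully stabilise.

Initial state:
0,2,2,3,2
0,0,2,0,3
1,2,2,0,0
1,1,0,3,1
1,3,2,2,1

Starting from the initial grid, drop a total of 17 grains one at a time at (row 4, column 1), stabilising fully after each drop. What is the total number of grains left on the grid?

0) 0,2,2,3,2
0,0,2,0,3
1,2,2,0,0
1,1,0,3,1
1,3,2,2,1
1) 0,2,2,3,2
0,0,2,0,3
1,2,2,0,0
1,2,0,3,1
2,0,3,2,1
2) 0,2,2,3,2
0,0,2,0,3
1,2,2,0,0
1,2,0,3,1
2,1,3,2,1
3) 0,2,2,3,2
0,0,2,0,3
1,2,2,0,0
1,2,0,3,1
2,2,3,2,1
4) 0,2,2,3,2
0,0,2,0,3
1,2,2,0,0
1,2,0,3,1
2,3,3,2,1
5) 0,2,2,3,2
0,0,2,0,3
1,2,2,0,0
1,3,1,3,1
3,1,0,3,1
6) 0,2,2,3,2
0,0,2,0,3
1,2,2,0,0
1,3,1,3,1
3,2,0,3,1
7) 0,2,2,3,2
0,0,2,0,3
1,2,2,0,0
1,3,1,3,1
3,3,0,3,1
8) 0,2,2,3,2
0,0,2,0,3
1,3,2,0,0
3,0,2,3,1
0,2,1,3,1
9) 0,2,2,3,2
0,0,2,0,3
1,3,2,0,0
3,0,2,3,1
0,3,1,3,1
10) 0,2,2,3,2
0,0,2,0,3
1,3,2,0,0
3,1,2,3,1
1,0,2,3,1
11) 0,2,2,3,2
0,0,2,0,3
1,3,2,0,0
3,1,2,3,1
1,1,2,3,1
12) 0,2,2,3,2
0,0,2,0,3
1,3,2,0,0
3,1,2,3,1
1,2,2,3,1
13) 0,2,2,3,2
0,0,2,0,3
1,3,2,0,0
3,1,2,3,1
1,3,2,3,1
14) 0,2,2,3,2
0,0,2,0,3
1,3,2,0,0
3,2,2,3,1
2,0,3,3,1
15) 0,2,2,3,2
0,0,2,0,3
1,3,2,0,0
3,2,2,3,1
2,1,3,3,1
16) 0,2,2,3,2
0,0,2,0,3
1,3,2,0,0
3,2,2,3,1
2,2,3,3,1
17) 0,2,2,3,2
0,0,2,0,3
1,3,2,0,0
3,2,2,3,1
2,3,3,3,1

43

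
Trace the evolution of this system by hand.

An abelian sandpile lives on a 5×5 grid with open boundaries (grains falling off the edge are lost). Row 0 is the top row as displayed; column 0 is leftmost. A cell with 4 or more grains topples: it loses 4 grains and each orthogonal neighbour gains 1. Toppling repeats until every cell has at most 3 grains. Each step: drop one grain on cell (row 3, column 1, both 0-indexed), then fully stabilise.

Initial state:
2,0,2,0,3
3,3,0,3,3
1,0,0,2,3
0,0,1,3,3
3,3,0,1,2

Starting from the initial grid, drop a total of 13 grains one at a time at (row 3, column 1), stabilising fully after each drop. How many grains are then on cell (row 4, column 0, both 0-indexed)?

2

step 0: 2,0,2,0,3
3,3,0,3,3
1,0,0,2,3
0,0,1,3,3
3,3,0,1,2
step 1: 2,0,2,0,3
3,3,0,3,3
1,0,0,2,3
0,1,1,3,3
3,3,0,1,2
step 2: 2,0,2,0,3
3,3,0,3,3
1,0,0,2,3
0,2,1,3,3
3,3,0,1,2
step 3: 2,0,2,0,3
3,3,0,3,3
1,0,0,2,3
0,3,1,3,3
3,3,0,1,2
step 4: 2,0,2,0,3
3,3,0,3,3
1,1,0,2,3
2,1,2,3,3
0,1,1,1,2
step 5: 2,0,2,0,3
3,3,0,3,3
1,1,0,2,3
2,2,2,3,3
0,1,1,1,2
step 6: 2,0,2,0,3
3,3,0,3,3
1,1,0,2,3
2,3,2,3,3
0,1,1,1,2
step 7: 2,0,2,0,3
3,3,0,3,3
1,2,0,2,3
3,0,3,3,3
0,2,1,1,2
step 8: 2,0,2,0,3
3,3,0,3,3
1,2,0,2,3
3,1,3,3,3
0,2,1,1,2
step 9: 2,0,2,0,3
3,3,0,3,3
1,2,0,2,3
3,2,3,3,3
0,2,1,1,2
step 10: 2,0,2,0,3
3,3,0,3,3
1,2,0,2,3
3,3,3,3,3
0,2,1,1,2
step 11: 2,0,2,2,0
3,3,1,1,2
2,3,2,1,2
0,2,1,2,1
1,3,2,2,3
step 12: 2,0,2,2,0
3,3,1,1,2
2,3,2,1,2
0,3,1,2,1
1,3,2,2,3
step 13: 3,1,2,2,0
1,1,2,1,2
0,2,3,1,2
2,2,2,2,1
2,0,3,2,3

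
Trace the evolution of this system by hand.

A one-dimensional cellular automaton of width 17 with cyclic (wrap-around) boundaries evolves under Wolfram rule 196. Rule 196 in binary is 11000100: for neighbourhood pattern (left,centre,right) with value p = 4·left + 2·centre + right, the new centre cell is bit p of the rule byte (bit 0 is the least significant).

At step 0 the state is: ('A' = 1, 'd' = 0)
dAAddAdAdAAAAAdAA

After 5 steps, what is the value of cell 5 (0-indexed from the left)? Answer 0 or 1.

1

k=0  dAAddAdAdAAAAAdAA
k=1  ddAddAdAddAAAAddA
k=2  ddAddAdAdddAAAddA
k=3  ddAddAdAddddAAddA
k=4  ddAddAdAdddddAddA
k=5  ddAddAdAdddddAddA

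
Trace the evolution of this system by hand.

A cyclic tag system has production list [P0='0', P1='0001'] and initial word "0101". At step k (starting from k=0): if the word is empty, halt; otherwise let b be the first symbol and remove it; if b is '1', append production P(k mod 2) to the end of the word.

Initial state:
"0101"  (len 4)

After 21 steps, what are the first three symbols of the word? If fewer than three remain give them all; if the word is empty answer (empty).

001

step 0: "0101"  (len 4)
step 1: "101"  (len 3)
step 2: "010001"  (len 6)
step 3: "10001"  (len 5)
step 4: "00010001"  (len 8)
step 5: "0010001"  (len 7)
step 6: "010001"  (len 6)
step 7: "10001"  (len 5)
step 8: "00010001"  (len 8)
step 9: "0010001"  (len 7)
step 10: "010001"  (len 6)
step 11: "10001"  (len 5)
step 12: "00010001"  (len 8)
step 13: "0010001"  (len 7)
step 14: "010001"  (len 6)
step 15: "10001"  (len 5)
step 16: "00010001"  (len 8)
step 17: "0010001"  (len 7)
step 18: "010001"  (len 6)
step 19: "10001"  (len 5)
step 20: "00010001"  (len 8)
step 21: "0010001"  (len 7)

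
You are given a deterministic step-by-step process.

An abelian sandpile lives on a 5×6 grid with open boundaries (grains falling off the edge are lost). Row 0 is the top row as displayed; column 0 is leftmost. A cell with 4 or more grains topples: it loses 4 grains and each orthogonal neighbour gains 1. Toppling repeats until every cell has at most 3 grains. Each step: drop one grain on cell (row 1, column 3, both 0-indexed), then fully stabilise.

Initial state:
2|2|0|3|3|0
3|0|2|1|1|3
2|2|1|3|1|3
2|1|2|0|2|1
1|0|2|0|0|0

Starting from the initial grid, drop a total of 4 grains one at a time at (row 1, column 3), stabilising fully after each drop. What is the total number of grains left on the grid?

45

step 0: 2|2|0|3|3|0
3|0|2|1|1|3
2|2|1|3|1|3
2|1|2|0|2|1
1|0|2|0|0|0
step 1: 2|2|0|3|3|0
3|0|2|2|1|3
2|2|1|3|1|3
2|1|2|0|2|1
1|0|2|0|0|0
step 2: 2|2|0|3|3|0
3|0|2|3|1|3
2|2|1|3|1|3
2|1|2|0|2|1
1|0|2|0|0|0
step 3: 2|2|1|1|0|1
3|0|3|2|3|3
2|2|2|0|2|3
2|1|2|1|2|1
1|0|2|0|0|0
step 4: 2|2|1|1|0|1
3|0|3|3|3|3
2|2|2|0|2|3
2|1|2|1|2|1
1|0|2|0|0|0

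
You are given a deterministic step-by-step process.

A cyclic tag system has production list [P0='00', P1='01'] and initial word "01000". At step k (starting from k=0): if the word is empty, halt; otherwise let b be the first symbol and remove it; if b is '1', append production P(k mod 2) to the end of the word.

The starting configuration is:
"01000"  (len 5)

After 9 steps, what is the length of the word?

t=0: "01000"  (len 5)
t=1: "1000"  (len 4)
t=2: "00001"  (len 5)
t=3: "0001"  (len 4)
t=4: "001"  (len 3)
t=5: "01"  (len 2)
t=6: "1"  (len 1)
t=7: "00"  (len 2)
t=8: "0"  (len 1)
t=9: (halted — word empty)

0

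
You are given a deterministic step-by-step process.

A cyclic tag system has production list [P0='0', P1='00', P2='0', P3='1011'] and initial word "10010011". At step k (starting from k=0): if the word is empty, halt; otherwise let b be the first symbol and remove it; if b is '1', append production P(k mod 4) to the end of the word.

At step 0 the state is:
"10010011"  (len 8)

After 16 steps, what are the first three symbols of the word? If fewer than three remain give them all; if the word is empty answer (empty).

110

t=0: "10010011"  (len 8)
t=1: "00100110"  (len 8)
t=2: "0100110"  (len 7)
t=3: "100110"  (len 6)
t=4: "001101011"  (len 9)
t=5: "01101011"  (len 8)
t=6: "1101011"  (len 7)
t=7: "1010110"  (len 7)
t=8: "0101101011"  (len 10)
t=9: "101101011"  (len 9)
t=10: "0110101100"  (len 10)
t=11: "110101100"  (len 9)
t=12: "101011001011"  (len 12)
t=13: "010110010110"  (len 12)
t=14: "10110010110"  (len 11)
t=15: "01100101100"  (len 11)
t=16: "1100101100"  (len 10)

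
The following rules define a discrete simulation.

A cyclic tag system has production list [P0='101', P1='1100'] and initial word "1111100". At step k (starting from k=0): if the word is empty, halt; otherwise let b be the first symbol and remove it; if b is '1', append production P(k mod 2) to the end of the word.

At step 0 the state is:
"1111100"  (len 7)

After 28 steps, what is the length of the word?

k=0  "1111100"  (len 7)
k=1  "111100101"  (len 9)
k=2  "111001011100"  (len 12)
k=3  "11001011100101"  (len 14)
k=4  "10010111001011100"  (len 17)
k=5  "0010111001011100101"  (len 19)
k=6  "010111001011100101"  (len 18)
k=7  "10111001011100101"  (len 17)
k=8  "01110010111001011100"  (len 20)
k=9  "1110010111001011100"  (len 19)
k=10  "1100101110010111001100"  (len 22)
k=11  "100101110010111001100101"  (len 24)
k=12  "001011100101110011001011100"  (len 27)
k=13  "01011100101110011001011100"  (len 26)
k=14  "1011100101110011001011100"  (len 25)
k=15  "011100101110011001011100101"  (len 27)
k=16  "11100101110011001011100101"  (len 26)
k=17  "1100101110011001011100101101"  (len 28)
k=18  "1001011100110010111001011011100"  (len 31)
k=19  "001011100110010111001011011100101"  (len 33)
k=20  "01011100110010111001011011100101"  (len 32)
k=21  "1011100110010111001011011100101"  (len 31)
k=22  "0111001100101110010110111001011100"  (len 34)
k=23  "111001100101110010110111001011100"  (len 33)
k=24  "110011001011100101101110010111001100"  (len 36)
k=25  "10011001011100101101110010111001100101"  (len 38)
k=26  "00110010111001011011100101110011001011100"  (len 41)
k=27  "0110010111001011011100101110011001011100"  (len 40)
k=28  "110010111001011011100101110011001011100"  (len 39)

39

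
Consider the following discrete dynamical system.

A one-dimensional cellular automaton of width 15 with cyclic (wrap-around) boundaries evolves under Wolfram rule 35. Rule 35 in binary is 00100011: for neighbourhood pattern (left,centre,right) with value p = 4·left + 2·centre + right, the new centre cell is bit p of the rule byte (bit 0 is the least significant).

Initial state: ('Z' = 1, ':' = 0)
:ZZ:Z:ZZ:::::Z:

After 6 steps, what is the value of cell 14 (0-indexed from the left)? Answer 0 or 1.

t=0: :ZZ:Z:ZZ:::::Z:
t=1: Z::Z:Z:::ZZZZ::
t=2: ::Z:Z::ZZ:::::Z
t=3: :Z:Z::Z:::ZZZZ:
t=4: Z:Z::Z::ZZ:::::
t=5: :Z::Z::Z:::ZZZZ
t=6: Z::Z::Z::ZZ::::

0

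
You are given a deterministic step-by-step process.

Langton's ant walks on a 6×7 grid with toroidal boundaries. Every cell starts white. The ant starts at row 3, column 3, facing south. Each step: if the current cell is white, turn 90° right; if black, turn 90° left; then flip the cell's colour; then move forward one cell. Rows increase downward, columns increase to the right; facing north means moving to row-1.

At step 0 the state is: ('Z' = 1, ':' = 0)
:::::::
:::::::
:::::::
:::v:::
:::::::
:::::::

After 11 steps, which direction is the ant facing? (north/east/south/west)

east

k=0  :::::::
:::::::
:::::::
:::v:::
:::::::
:::::::
k=1  :::::::
:::::::
:::::::
::<Z:::
:::::::
:::::::
k=2  :::::::
:::::::
::^::::
::ZZ:::
:::::::
:::::::
k=3  :::::::
:::::::
::Z>:::
::ZZ:::
:::::::
:::::::
k=4  :::::::
:::::::
::ZZ:::
::Zv:::
:::::::
:::::::
k=5  :::::::
:::::::
::ZZ:::
::Z:>::
:::::::
:::::::
k=6  :::::::
:::::::
::ZZ:::
::Z:Z::
::::v::
:::::::
k=7  :::::::
:::::::
::ZZ:::
::Z:Z::
:::<Z::
:::::::
k=8  :::::::
:::::::
::ZZ:::
::Z^Z::
:::ZZ::
:::::::
k=9  :::::::
:::::::
::ZZ:::
::ZZ>::
:::ZZ::
:::::::
k=10  :::::::
:::::::
::ZZ^::
::ZZ:::
:::ZZ::
:::::::
k=11  :::::::
:::::::
::ZZZ>:
::ZZ:::
:::ZZ::
:::::::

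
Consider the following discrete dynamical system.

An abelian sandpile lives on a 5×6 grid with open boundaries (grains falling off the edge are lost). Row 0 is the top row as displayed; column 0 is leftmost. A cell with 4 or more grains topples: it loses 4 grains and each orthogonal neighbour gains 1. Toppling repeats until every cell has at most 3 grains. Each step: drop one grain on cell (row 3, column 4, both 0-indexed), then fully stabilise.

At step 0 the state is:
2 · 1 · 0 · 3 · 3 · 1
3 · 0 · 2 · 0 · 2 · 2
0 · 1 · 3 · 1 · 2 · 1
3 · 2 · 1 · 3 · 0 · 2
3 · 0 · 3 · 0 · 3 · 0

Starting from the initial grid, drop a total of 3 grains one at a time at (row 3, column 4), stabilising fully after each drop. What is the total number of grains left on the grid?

[0] 2 · 1 · 0 · 3 · 3 · 1
3 · 0 · 2 · 0 · 2 · 2
0 · 1 · 3 · 1 · 2 · 1
3 · 2 · 1 · 3 · 0 · 2
3 · 0 · 3 · 0 · 3 · 0
[1] 2 · 1 · 0 · 3 · 3 · 1
3 · 0 · 2 · 0 · 2 · 2
0 · 1 · 3 · 1 · 2 · 1
3 · 2 · 1 · 3 · 1 · 2
3 · 0 · 3 · 0 · 3 · 0
[2] 2 · 1 · 0 · 3 · 3 · 1
3 · 0 · 2 · 0 · 2 · 2
0 · 1 · 3 · 1 · 2 · 1
3 · 2 · 1 · 3 · 2 · 2
3 · 0 · 3 · 0 · 3 · 0
[3] 2 · 1 · 0 · 3 · 3 · 1
3 · 0 · 2 · 0 · 2 · 2
0 · 1 · 3 · 1 · 2 · 1
3 · 2 · 1 · 3 · 3 · 2
3 · 0 · 3 · 0 · 3 · 0

50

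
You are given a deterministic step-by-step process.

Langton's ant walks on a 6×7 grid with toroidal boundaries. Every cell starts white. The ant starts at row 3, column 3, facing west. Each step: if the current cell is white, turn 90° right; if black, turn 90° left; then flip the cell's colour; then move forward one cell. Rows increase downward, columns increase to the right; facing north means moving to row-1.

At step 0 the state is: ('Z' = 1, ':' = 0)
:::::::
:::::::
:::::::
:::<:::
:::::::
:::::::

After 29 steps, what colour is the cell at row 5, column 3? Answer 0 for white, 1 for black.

1

k=0  :::::::
:::::::
:::::::
:::<:::
:::::::
:::::::
k=1  :::::::
:::::::
:::^:::
:::Z:::
:::::::
:::::::
k=2  :::::::
:::::::
:::Z>::
:::Z:::
:::::::
:::::::
k=3  :::::::
:::::::
:::ZZ::
:::Zv::
:::::::
:::::::
k=4  :::::::
:::::::
:::ZZ::
:::<Z::
:::::::
:::::::
k=5  :::::::
:::::::
:::ZZ::
::::Z::
:::v:::
:::::::
k=6  :::::::
:::::::
:::ZZ::
::::Z::
::<Z:::
:::::::
k=7  :::::::
:::::::
:::ZZ::
::^:Z::
::ZZ:::
:::::::
k=8  :::::::
:::::::
:::ZZ::
::Z>Z::
::ZZ:::
:::::::
k=9  :::::::
:::::::
:::ZZ::
::ZZZ::
::Zv:::
:::::::
k=10  :::::::
:::::::
:::ZZ::
::ZZZ::
::Z:>::
:::::::
k=11  :::::::
:::::::
:::ZZ::
::ZZZ::
::Z:Z::
::::v::
k=12  :::::::
:::::::
:::ZZ::
::ZZZ::
::Z:Z::
:::<Z::
k=13  :::::::
:::::::
:::ZZ::
::ZZZ::
::Z^Z::
:::ZZ::
k=14  :::::::
:::::::
:::ZZ::
::ZZZ::
::ZZ>::
:::ZZ::
k=15  :::::::
:::::::
:::ZZ::
::ZZ^::
::ZZ:::
:::ZZ::
k=16  :::::::
:::::::
:::ZZ::
::Z<:::
::ZZ:::
:::ZZ::
k=17  :::::::
:::::::
:::ZZ::
::Z::::
::Zv:::
:::ZZ::
k=18  :::::::
:::::::
:::ZZ::
::Z::::
::Z:>::
:::ZZ::
k=19  :::::::
:::::::
:::ZZ::
::Z::::
::Z:Z::
:::Zv::
k=20  :::::::
:::::::
:::ZZ::
::Z::::
::Z:Z::
:::Z:>:
k=21  :::::v:
:::::::
:::ZZ::
::Z::::
::Z:Z::
:::Z:Z:
k=22  ::::<Z:
:::::::
:::ZZ::
::Z::::
::Z:Z::
:::Z:Z:
k=23  ::::ZZ:
:::::::
:::ZZ::
::Z::::
::Z:Z::
:::Z^Z:
k=24  ::::ZZ:
:::::::
:::ZZ::
::Z::::
::Z:Z::
:::ZZ>:
k=25  ::::ZZ:
:::::::
:::ZZ::
::Z::::
::Z:Z^:
:::ZZ::
k=26  ::::ZZ:
:::::::
:::ZZ::
::Z::::
::Z:ZZ>
:::ZZ::
k=27  ::::ZZ:
:::::::
:::ZZ::
::Z::::
::Z:ZZZ
:::ZZ:v
k=28  ::::ZZ:
:::::::
:::ZZ::
::Z::::
::Z:ZZZ
:::ZZ<Z
k=29  ::::ZZ:
:::::::
:::ZZ::
::Z::::
::Z:Z^Z
:::ZZZZ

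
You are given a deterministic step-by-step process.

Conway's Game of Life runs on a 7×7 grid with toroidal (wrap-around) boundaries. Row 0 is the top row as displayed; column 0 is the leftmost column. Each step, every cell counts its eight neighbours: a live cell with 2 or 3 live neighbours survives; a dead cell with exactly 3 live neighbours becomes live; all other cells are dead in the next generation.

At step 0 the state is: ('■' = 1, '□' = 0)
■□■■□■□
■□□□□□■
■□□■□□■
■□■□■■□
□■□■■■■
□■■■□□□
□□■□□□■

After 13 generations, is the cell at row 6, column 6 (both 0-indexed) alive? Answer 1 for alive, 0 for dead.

[0] ■□■■□■□
■□□□□□■
■□□■□□■
■□■□■■□
□■□■■■■
□■■■□□□
□□■□□□■
[1] ■□■■□■□
□□■■■■□
□□□■■□□
□□■□□□□
□□□□□□■
□■□□□□■
■□□□■□■
[2] ■□■□□□□
□■□□□■■
□□□□□■□
□□□■□□□
■□□□□□□
□□□□□□■
□□■■■□□
[3] ■□■□■■■
■■□□□■■
□□□□■■■
□□□□□□□
□□□□□□□
□□□■□□□
□■■■□□□
[4] □□□□■□□
□■□■□□□
□□□□■□□
□□□□□■□
□□□□□□□
□□□■□□□
■■□□□■■
[5] □■■□■■■
□□□■■□□
□□□□■□□
□□□□□□□
□□□□□□□
■□□□□□■
■□□□■■■
[6] □■■□□□□
□□■□□□□
□□□■■□□
□□□□□□□
□□□□□□□
■□□□□□□
□□□■■□□
[7] □■■□□□□
□■■□□□□
□□□■□□□
□□□□□□□
□□□□□□□
□□□□□□□
□■■■□□□
[8] ■□□□□□□
□■□■□□□
□□■□□□□
□□□□□□□
□□□□□□□
□□■□□□□
□■□■□□□
[9] ■■□□□□□
□■■□□□□
□□■□□□□
□□□□□□□
□□□□□□□
□□■□□□□
□■■□□□□
[10] ■□□□□□□
■□■□□□□
□■■□□□□
□□□□□□□
□□□□□□□
□■■□□□□
■□■□□□□
[11] ■□□□□□■
■□■□□□□
□■■□□□□
□□□□□□□
□□□□□□□
□■■□□□□
■□■□□□□
[12] ■□□□□□■
■□■□□□■
□■■□□□□
□□□□□□□
□□□□□□□
□■■□□□□
■□■□□□■
[13] □□□□□■□
□□■□□□■
■■■□□□□
□□□□□□□
□□□□□□□
■■■□□□□
□□■□□□■

1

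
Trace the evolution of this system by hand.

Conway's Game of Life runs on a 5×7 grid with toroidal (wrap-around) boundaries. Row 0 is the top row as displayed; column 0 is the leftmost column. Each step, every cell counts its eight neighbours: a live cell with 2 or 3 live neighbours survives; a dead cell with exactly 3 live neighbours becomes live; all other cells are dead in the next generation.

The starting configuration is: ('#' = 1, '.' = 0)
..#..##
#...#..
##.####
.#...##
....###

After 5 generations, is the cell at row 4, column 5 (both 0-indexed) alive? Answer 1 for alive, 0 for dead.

gen 0: ..#..##
#...#..
##.####
.#...##
....###
gen 1: #..#...
..#....
.###...
.###...
....#..
gen 2: ...#...
.......
.......
.#..#..
.#..#..
gen 3: .......
.......
.......
.......
..###..
gen 4: ...#...
.......
.......
...#...
...#...
gen 5: .......
.......
.......
.......
..###..

0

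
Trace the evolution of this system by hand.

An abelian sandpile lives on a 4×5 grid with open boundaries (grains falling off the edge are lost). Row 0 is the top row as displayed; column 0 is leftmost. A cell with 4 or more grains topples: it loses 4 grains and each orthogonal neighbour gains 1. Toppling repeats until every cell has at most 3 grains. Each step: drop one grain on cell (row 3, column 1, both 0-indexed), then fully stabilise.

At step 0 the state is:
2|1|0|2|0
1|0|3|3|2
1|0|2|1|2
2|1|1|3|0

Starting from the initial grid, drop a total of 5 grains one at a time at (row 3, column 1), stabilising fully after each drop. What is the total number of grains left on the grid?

t=0: 2|1|0|2|0
1|0|3|3|2
1|0|2|1|2
2|1|1|3|0
t=1: 2|1|0|2|0
1|0|3|3|2
1|0|2|1|2
2|2|1|3|0
t=2: 2|1|0|2|0
1|0|3|3|2
1|0|2|1|2
2|3|1|3|0
t=3: 2|1|0|2|0
1|0|3|3|2
1|1|2|1|2
3|0|2|3|0
t=4: 2|1|0|2|0
1|0|3|3|2
1|1|2|1|2
3|1|2|3|0
t=5: 2|1|0|2|0
1|0|3|3|2
1|1|2|1|2
3|2|2|3|0

31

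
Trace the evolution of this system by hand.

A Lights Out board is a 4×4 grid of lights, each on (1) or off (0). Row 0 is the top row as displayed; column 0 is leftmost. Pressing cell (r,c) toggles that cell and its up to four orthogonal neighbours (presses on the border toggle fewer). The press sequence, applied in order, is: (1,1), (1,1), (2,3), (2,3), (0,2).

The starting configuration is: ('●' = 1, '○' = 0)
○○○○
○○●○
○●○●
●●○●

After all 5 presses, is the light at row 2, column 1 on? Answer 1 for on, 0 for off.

t=0: ○○○○
○○●○
○●○●
●●○●
t=1: ○●○○
●●○○
○○○●
●●○●
t=2: ○○○○
○○●○
○●○●
●●○●
t=3: ○○○○
○○●●
○●●○
●●○○
t=4: ○○○○
○○●○
○●○●
●●○●
t=5: ○●●●
○○○○
○●○●
●●○●

1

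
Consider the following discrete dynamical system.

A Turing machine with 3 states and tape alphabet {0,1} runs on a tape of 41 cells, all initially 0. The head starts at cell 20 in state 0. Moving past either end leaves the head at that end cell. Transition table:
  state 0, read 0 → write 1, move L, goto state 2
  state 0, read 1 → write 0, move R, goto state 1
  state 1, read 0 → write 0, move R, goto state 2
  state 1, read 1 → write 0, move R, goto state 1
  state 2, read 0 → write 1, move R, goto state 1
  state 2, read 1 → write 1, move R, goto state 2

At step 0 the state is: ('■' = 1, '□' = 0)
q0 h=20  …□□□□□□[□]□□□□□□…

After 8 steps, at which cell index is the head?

26

step 0: q0 h=20  …□□□□□□[□]□□□□□□…
step 1: q2 h=19  …□□□□□□[□]■□□□□□…
step 2: q1 h=20  …□□□□□■[■]□□□□□□…
step 3: q1 h=21  …□□□□■□[□]□□□□□□…
step 4: q2 h=22  …□□□■□□[□]□□□□□□…
step 5: q1 h=23  …□□■□□■[□]□□□□□□…
step 6: q2 h=24  …□■□□■□[□]□□□□□□…
step 7: q1 h=25  …■□□■□■[□]□□□□□□…
step 8: q2 h=26  …□□■□■□[□]□□□□□□…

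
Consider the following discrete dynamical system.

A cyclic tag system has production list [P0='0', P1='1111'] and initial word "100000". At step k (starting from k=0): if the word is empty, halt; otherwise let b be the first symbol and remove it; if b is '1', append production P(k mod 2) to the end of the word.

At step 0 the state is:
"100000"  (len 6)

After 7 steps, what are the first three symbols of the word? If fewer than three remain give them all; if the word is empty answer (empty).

0) "100000"  (len 6)
1) "000000"  (len 6)
2) "00000"  (len 5)
3) "0000"  (len 4)
4) "000"  (len 3)
5) "00"  (len 2)
6) "0"  (len 1)
7) (halted — word empty)

(empty)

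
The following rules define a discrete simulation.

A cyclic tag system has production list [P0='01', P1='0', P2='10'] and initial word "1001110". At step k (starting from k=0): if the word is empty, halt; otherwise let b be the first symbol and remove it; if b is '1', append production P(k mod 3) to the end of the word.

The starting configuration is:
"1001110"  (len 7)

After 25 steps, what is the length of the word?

0

[0] "1001110"  (len 7)
[1] "00111001"  (len 8)
[2] "0111001"  (len 7)
[3] "111001"  (len 6)
[4] "1100101"  (len 7)
[5] "1001010"  (len 7)
[6] "00101010"  (len 8)
[7] "0101010"  (len 7)
[8] "101010"  (len 6)
[9] "0101010"  (len 7)
[10] "101010"  (len 6)
[11] "010100"  (len 6)
[12] "10100"  (len 5)
[13] "010001"  (len 6)
[14] "10001"  (len 5)
[15] "000110"  (len 6)
[16] "00110"  (len 5)
[17] "0110"  (len 4)
[18] "110"  (len 3)
[19] "1001"  (len 4)
[20] "0010"  (len 4)
[21] "010"  (len 3)
[22] "10"  (len 2)
[23] "00"  (len 2)
[24] "0"  (len 1)
[25] (halted — word empty)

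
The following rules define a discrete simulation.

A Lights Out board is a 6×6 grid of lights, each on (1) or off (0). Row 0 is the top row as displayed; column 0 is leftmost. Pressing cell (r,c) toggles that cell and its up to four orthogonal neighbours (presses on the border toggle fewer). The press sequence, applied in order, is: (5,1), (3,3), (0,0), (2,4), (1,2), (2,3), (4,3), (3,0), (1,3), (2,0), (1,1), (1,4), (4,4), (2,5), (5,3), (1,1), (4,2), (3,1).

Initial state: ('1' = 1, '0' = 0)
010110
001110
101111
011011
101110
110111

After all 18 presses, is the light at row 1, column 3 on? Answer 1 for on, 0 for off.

1

t=0: 010110
001110
101111
011011
101110
110111
t=1: 010110
001110
101111
011011
111110
001111
t=2: 010110
001110
101011
010101
111010
001111
t=3: 100110
101110
101011
010101
111010
001111
t=4: 100110
101100
101100
010111
111010
001111
t=5: 101110
110000
100100
010111
111010
001111
t=6: 101110
110100
101010
010011
111010
001111
t=7: 101110
110100
101010
010111
110100
001011
t=8: 101110
110100
001010
100111
010100
001011
t=9: 101010
111010
001110
100111
010100
001011
t=10: 101010
011010
111110
000111
010100
001011
t=11: 111010
100010
101110
000111
010100
001011
t=12: 111000
100101
101100
000111
010100
001011
t=13: 111000
100101
101100
000101
010011
001001
t=14: 111000
100100
101111
000100
010011
001001
t=15: 111000
100100
101111
000100
010111
000111
t=16: 101000
011100
111111
000100
010111
000111
t=17: 101000
011100
111111
001100
001011
001111
t=18: 101000
011100
101111
110100
011011
001111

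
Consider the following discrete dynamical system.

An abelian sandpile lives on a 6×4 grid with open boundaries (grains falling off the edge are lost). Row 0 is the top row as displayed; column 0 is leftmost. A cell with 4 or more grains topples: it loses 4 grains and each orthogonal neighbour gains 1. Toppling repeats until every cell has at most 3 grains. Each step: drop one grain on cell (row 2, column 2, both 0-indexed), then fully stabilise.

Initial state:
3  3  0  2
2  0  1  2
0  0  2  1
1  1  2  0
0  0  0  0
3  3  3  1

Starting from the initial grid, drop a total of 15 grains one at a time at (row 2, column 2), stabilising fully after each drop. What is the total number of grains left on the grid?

43

gen 0: 3  3  0  2
2  0  1  2
0  0  2  1
1  1  2  0
0  0  0  0
3  3  3  1
gen 1: 3  3  0  2
2  0  1  2
0  0  3  1
1  1  2  0
0  0  0  0
3  3  3  1
gen 2: 3  3  0  2
2  0  2  2
0  1  0  2
1  1  3  0
0  0  0  0
3  3  3  1
gen 3: 3  3  0  2
2  0  2  2
0  1  1  2
1  1  3  0
0  0  0  0
3  3  3  1
gen 4: 3  3  0  2
2  0  2  2
0  1  2  2
1  1  3  0
0  0  0  0
3  3  3  1
gen 5: 3  3  0  2
2  0  2  2
0  1  3  2
1  1  3  0
0  0  0  0
3  3  3  1
gen 6: 3  3  0  2
2  0  3  2
0  2  1  3
1  2  0  1
0  0  1  0
3  3  3  1
gen 7: 3  3  0  2
2  0  3  2
0  2  2  3
1  2  0  1
0  0  1  0
3  3  3  1
gen 8: 3  3  0  2
2  0  3  2
0  2  3  3
1  2  0  1
0  0  1  0
3  3  3  1
gen 9: 3  3  1  3
2  1  1  0
0  3  2  1
1  2  1  2
0  0  1  0
3  3  3  1
gen 10: 3  3  1  3
2  1  1  0
0  3  3  1
1  2  1  2
0  0  1  0
3  3  3  1
gen 11: 3  3  1  3
2  2  2  0
1  0  1  2
1  3  2  2
0  0  1  0
3  3  3  1
gen 12: 3  3  1  3
2  2  2  0
1  0  2  2
1  3  2  2
0  0  1  0
3  3  3  1
gen 13: 3  3  1  3
2  2  2  0
1  0  3  2
1  3  2  2
0  0  1  0
3  3  3  1
gen 14: 3  3  1  3
2  2  3  0
1  1  0  3
1  3  3  2
0  0  1  0
3  3  3  1
gen 15: 3  3  1  3
2  2  3  0
1  1  1  3
1  3  3  2
0  0  1  0
3  3  3  1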